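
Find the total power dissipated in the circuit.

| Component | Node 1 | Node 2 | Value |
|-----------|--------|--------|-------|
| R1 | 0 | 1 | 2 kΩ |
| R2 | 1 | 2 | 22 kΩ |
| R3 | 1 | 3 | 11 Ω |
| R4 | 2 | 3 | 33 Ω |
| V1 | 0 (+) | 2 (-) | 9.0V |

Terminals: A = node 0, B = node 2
Nodal analysis, taking node 2 as the 0 V reference.
Source V1 fixes V_0 = 9 V.
KCL at each unknown node (sum of currents leaving = 0; resistances in Ω):
  Node 1: (V_1 - 9)/2000 + (V_1 - 0)/22000 + (V_1 - V_3)/11 = 0
  Node 3: (V_3 - V_1)/11 + (V_3 - 0)/33 = 0
Collecting terms (coefficients in siemens):
  0.09145·V_1 - 0.09091·V_3 = 0.0045
  0.1212·V_3 - 0.09091·V_1 = 0
Determinant D = (0.09145)(0.1212) - (-0.09091)(-0.09091) = 0.002821
V_1 = [(0.0045)(0.1212) - (-0.09091)(0)]/D = 0.1934 V
V_3 = [(0.09145)(0) - (0.0045)(-0.09091)]/D = 0.145 V
Power in each resistor, P = (ΔV)²/R:
  P_R1 = (9 - 0.1934)²/2000 = 0.03878 W
  P_R2 = (0.1934 - 0)²/22000 = 0.000001699 W
  P_R3 = (0.1934 - 0.145)²/11 = 0.0002124 W
  P_R4 = (0 - 0.145)²/33 = 0.0006373 W
P_total = P_R1 + P_R2 + P_R3 + P_R4 = 0.03963 W

Final answer: 0.03963 W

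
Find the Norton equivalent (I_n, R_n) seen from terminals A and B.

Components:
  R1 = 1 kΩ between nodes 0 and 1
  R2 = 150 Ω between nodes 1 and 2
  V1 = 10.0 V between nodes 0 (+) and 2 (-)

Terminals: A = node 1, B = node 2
Find the Thévenin equivalent first; then I_n = V_th/R_th and R_n = R_th.
Step 1 — V_th is the open-circuit voltage V_A - V_B (nothing connected across the terminals).
Nodal analysis, taking node 2 as the 0 V reference.
Source V1 fixes V_0 = 10 V.
KCL at each unknown node (sum of currents leaving = 0; resistances in Ω):
  Node 1: (V_1 - 10)/1000 + (V_1 - 0)/150 = 0
Collecting terms: 0.007667 × V_1 = 0.01  =>  V_1 = 1.304 V
V_th = V_1 - V_2 = 1.304 - 0 = 1.304 V
Step 2 — R_th: zero the source — replace V1 by a short circuit (node 2 merges into node 0) — and find the resistance seen between A (node 1) and B (node 0).
Reduce the network between node 1 (A) and node 0 (B) by series/parallel combination:
  Rp1 = R1 ‖ R2 (parallel, both between nodes 0 and 1) = 1/(1/1000 + 1/150) = 130.4 Ω
R_th = 130.4 Ω
I_n = V_th/R_th = 1.304/130.4 = 0.01 A, and R_n = R_th = 130.4 Ω

Final answer: I_n = 0.01 A, R_n = 130.4 Ω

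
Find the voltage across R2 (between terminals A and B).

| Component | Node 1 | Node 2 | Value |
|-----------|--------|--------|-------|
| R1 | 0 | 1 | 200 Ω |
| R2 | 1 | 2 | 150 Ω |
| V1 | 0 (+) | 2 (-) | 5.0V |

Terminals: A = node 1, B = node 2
R1 and R2 are in series across V1 (node 0 → node 1 → node 2), and the output A–B is taken across R2, so this is a voltage divider.
Series current: I = V1/(R1 + R2) = 5/(200 + 150) = 5/350 = 0.01429 A
V_R2 = I × R2 = V1 × R2/(R1 + R2) = 5 × 150/350 = 2.143 V

Final answer: 2.143 V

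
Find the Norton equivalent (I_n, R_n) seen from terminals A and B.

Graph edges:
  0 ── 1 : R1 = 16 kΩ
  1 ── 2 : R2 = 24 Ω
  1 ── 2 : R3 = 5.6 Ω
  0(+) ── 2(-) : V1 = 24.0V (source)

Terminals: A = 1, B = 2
Find the Thévenin equivalent first; then I_n = V_th/R_th and R_n = R_th.
Step 1 — V_th is the open-circuit voltage V_A - V_B (nothing connected across the terminals).
Nodal analysis, taking node 2 as the 0 V reference.
Source V1 fixes V_0 = 24 V.
KCL at each unknown node (sum of currents leaving = 0; resistances in Ω):
  Node 1: (V_1 - 24)/16000 + (V_1 - 0)/24 + (V_1 - 0)/5.6 = 0
Collecting terms: 0.2203 × V_1 = 0.0015  =>  V_1 = 0.006809 V
V_th = V_1 - V_2 = 0.006809 - 0 = 0.006809 V
Step 2 — R_th: zero the source — replace V1 by a short circuit (node 2 merges into node 0) — and find the resistance seen between A (node 1) and B (node 0).
Reduce the network between node 1 (A) and node 0 (B) by series/parallel combination:
  Rp1 = R1 ‖ R2 ‖ R3 (parallel, all between nodes 0 and 1) = 1/(1/16000 + 1/24 + 1/5.6) = 4.539 Ω
R_th = 4.539 Ω
I_n = V_th/R_th = 0.006809/4.539 = 0.0015 A, and R_n = R_th = 4.539 Ω

Final answer: I_n = 0.0015 A, R_n = 4.539 Ω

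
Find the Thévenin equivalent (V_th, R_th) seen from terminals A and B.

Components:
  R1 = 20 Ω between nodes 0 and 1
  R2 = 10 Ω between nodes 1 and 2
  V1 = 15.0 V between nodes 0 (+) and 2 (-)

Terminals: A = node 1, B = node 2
Step 1 — V_th is the open-circuit voltage V_A - V_B (nothing connected across the terminals).
Nodal analysis, taking node 2 as the 0 V reference.
Source V1 fixes V_0 = 15 V.
KCL at each unknown node (sum of currents leaving = 0; resistances in Ω):
  Node 1: (V_1 - 15)/20 + (V_1 - 0)/10 = 0
Collecting terms: 0.15 × V_1 = 0.75  =>  V_1 = 5 V
V_th = V_1 - V_2 = 5 - 0 = 5 V
Step 2 — R_th: zero the source — replace V1 by a short circuit (node 2 merges into node 0) — and find the resistance seen between A (node 1) and B (node 0).
Reduce the network between node 1 (A) and node 0 (B) by series/parallel combination:
  Rp1 = R1 ‖ R2 (parallel, both between nodes 0 and 1) = 1/(1/20 + 1/10) = 6.667 Ω
R_th = 6.667 Ω

Final answer: V_th = 5 V, R_th = 6.667 Ω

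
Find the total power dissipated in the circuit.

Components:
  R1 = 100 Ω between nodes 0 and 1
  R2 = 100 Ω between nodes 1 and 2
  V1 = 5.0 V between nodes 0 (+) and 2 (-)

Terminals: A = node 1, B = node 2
Nodal analysis, taking node 2 as the 0 V reference.
Source V1 fixes V_0 = 5 V.
KCL at each unknown node (sum of currents leaving = 0; resistances in Ω):
  Node 1: (V_1 - 5)/100 + (V_1 - 0)/100 = 0
Collecting terms: 0.02 × V_1 = 0.05  =>  V_1 = 2.5 V
Power in each resistor, P = (ΔV)²/R:
  P_R1 = (5 - 2.5)²/100 = 0.0625 W
  P_R2 = (2.5 - 0)²/100 = 0.0625 W
P_total = P_R1 + P_R2 = 0.125 W

Final answer: 0.125 W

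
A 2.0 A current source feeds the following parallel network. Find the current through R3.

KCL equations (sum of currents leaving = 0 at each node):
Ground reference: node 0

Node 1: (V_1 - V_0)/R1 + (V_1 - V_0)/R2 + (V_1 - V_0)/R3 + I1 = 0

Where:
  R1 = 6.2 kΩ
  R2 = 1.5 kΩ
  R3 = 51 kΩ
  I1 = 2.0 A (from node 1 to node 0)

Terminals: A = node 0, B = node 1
All resistors sit directly between nodes 0 and 1, so they are in parallel and share one voltage V; the full source current 2 A splits among them.
1/R_par = 1/6200 + 1/1500 + 1/51000 = 0.0008476 S  =>  R_par = 1180 Ω
V = I × R_par = 2 × 1180 = 2360 V
I_R3 = V/R3 = 2360/51000 = 0.04627 A

Final answer: 0.04627 A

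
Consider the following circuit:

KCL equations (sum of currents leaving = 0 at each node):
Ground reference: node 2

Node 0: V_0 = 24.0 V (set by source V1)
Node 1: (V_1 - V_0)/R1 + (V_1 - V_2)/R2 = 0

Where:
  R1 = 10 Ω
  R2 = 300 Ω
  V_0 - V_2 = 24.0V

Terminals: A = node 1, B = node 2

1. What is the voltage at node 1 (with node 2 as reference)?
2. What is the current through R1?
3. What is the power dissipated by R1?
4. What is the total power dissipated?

Nodal analysis, taking node 2 as the 0 V reference.
Source V1 fixes V_0 = 24 V.
KCL at each unknown node (sum of currents leaving = 0; resistances in Ω):
  Node 1: (V_1 - 24)/10 + (V_1 - 0)/300 = 0
Collecting terms: 0.1033 × V_1 = 2.4  =>  V_1 = 23.23 V
Part 1:
  Read off the nodal solution: V_1 = 23.23 V
Part 2:
  I_R1 = (V_0 - V_1)/R1 = (24 - 23.23)/10 = 0.07742 A
  Magnitude: I_R1 = 0.07742 A
Part 3:
  I_R1 = (V_0 - V_1)/R1 = (24 - 23.23)/10 = 0.07742 A
  P_R1 = I_R1² × R1 = (0.07742)² × 10 = 0.05994 W
Part 4:
  Power in each resistor, P = (ΔV)²/R:
    P_R1 = (24 - 23.23)²/10 = 0.05994 W
    P_R2 = (23.23 - 0)²/300 = 1.798 W
  P_total = P_R1 + P_R2 = 1.858 W

Final answers:
1. V_1 = 23.23 V
2. I_R1 = 0.07742 A
3. P_R1 = 0.05994 W
4. P_total = 1.858 W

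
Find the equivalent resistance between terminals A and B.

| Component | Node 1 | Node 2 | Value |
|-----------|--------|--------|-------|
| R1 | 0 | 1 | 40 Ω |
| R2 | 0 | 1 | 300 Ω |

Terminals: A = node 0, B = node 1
Reduce the network between node 0 (A) and node 1 (B) by series/parallel combination:
  Rp1 = R1 ‖ R2 (parallel, both between nodes 0 and 1) = 1/(1/40 + 1/300) = 35.29 Ω
R_eq = 35.29 Ω

Final answer: 35.29 Ω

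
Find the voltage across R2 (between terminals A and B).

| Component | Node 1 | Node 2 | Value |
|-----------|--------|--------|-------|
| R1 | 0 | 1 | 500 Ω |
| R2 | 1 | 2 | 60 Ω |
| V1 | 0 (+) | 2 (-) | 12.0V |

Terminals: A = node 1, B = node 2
R1 and R2 are in series across V1 (node 0 → node 1 → node 2), and the output A–B is taken across R2, so this is a voltage divider.
Series current: I = V1/(R1 + R2) = 12/(500 + 60) = 12/560 = 0.02143 A
V_R2 = I × R2 = V1 × R2/(R1 + R2) = 12 × 60/560 = 1.286 V

Final answer: 1.286 V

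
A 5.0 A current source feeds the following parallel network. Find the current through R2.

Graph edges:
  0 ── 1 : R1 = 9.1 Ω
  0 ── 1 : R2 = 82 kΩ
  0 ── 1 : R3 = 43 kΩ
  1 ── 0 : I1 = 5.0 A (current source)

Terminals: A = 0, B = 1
All resistors sit directly between nodes 0 and 1, so they are in parallel and share one voltage V; the full source current 5 A splits among them.
1/R_par = 1/9.1 + 1/82000 + 1/43000 = 0.1099 S  =>  R_par = 9.097 Ω
V = I × R_par = 5 × 9.097 = 45.49 V
I_R2 = V/R2 = 45.49/82000 = 0.0005547 A

Final answer: 0.0005547 A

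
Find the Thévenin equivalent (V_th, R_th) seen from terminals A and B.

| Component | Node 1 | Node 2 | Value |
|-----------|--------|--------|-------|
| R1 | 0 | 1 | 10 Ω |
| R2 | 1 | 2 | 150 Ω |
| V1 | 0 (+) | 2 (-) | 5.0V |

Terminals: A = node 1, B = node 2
Step 1 — V_th is the open-circuit voltage V_A - V_B (nothing connected across the terminals).
Nodal analysis, taking node 2 as the 0 V reference.
Source V1 fixes V_0 = 5 V.
KCL at each unknown node (sum of currents leaving = 0; resistances in Ω):
  Node 1: (V_1 - 5)/10 + (V_1 - 0)/150 = 0
Collecting terms: 0.1067 × V_1 = 0.5  =>  V_1 = 4.688 V
V_th = V_1 - V_2 = 4.688 - 0 = 4.688 V
Step 2 — R_th: zero the source — replace V1 by a short circuit (node 2 merges into node 0) — and find the resistance seen between A (node 1) and B (node 0).
Reduce the network between node 1 (A) and node 0 (B) by series/parallel combination:
  Rp1 = R1 ‖ R2 (parallel, both between nodes 0 and 1) = 1/(1/10 + 1/150) = 9.375 Ω
R_th = 9.375 Ω

Final answer: V_th = 4.688 V, R_th = 9.375 Ω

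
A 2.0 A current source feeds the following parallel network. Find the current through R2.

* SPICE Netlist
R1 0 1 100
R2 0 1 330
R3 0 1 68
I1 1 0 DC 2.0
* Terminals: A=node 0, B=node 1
All resistors sit directly between nodes 0 and 1, so they are in parallel and share one voltage V; the full source current 2 A splits among them.
1/R_par = 1/100 + 1/330 + 1/68 = 0.02774 S  =>  R_par = 36.05 Ω
V = I × R_par = 2 × 36.05 = 72.11 V
I_R2 = V/R2 = 72.11/330 = 0.2185 A

Final answer: 0.2185 A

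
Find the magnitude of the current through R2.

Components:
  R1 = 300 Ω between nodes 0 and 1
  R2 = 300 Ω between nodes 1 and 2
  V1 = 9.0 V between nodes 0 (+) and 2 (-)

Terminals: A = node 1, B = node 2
Nodal analysis, taking node 2 as the 0 V reference.
Source V1 fixes V_0 = 9 V.
KCL at each unknown node (sum of currents leaving = 0; resistances in Ω):
  Node 1: (V_1 - 9)/300 + (V_1 - 0)/300 = 0
Collecting terms: 0.006667 × V_1 = 0.03  =>  V_1 = 4.5 V
I_R2 = (V_1 - V_2)/R2 = (4.5 - 0)/300 = 0.015 A
|I_R2| = 0.015 A

Final answer: |I_R2| = 0.015 A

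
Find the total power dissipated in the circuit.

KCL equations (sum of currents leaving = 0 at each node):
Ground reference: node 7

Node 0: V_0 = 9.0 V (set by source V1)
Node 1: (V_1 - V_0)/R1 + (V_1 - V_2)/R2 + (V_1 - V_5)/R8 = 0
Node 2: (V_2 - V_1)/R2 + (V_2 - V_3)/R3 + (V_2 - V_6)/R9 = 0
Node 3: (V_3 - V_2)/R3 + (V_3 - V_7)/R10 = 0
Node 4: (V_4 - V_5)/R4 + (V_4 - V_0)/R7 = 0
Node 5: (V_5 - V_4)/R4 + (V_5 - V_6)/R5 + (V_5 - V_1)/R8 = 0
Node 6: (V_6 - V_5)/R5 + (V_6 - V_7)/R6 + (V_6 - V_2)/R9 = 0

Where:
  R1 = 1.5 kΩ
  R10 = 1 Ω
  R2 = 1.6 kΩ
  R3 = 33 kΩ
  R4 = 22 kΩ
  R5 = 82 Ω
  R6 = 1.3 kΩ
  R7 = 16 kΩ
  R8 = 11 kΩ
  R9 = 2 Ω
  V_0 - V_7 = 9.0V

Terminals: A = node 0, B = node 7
Nodal analysis, taking node 7 as the 0 V reference.
Source V1 fixes V_0 = 9 V.
KCL at each unknown node (sum of currents leaving = 0; resistances in Ω):
  Node 1: (V_1 - 9)/1500 + (V_1 - V_2)/1600 + (V_1 - V_5)/11000 = 0
  Node 2: (V_2 - V_1)/1600 + (V_2 - V_3)/33000 + (V_2 - V_6)/2 = 0
  Node 3: (V_3 - V_2)/33000 + (V_3 - 0)/1 = 0
  Node 4: (V_4 - V_5)/22000 + (V_4 - 9)/16000 = 0
  Node 5: (V_5 - V_4)/22000 + (V_5 - V_6)/82 + (V_5 - V_1)/11000 = 0
  Node 6: (V_6 - V_5)/82 + (V_6 - 0)/1300 + (V_6 - V_2)/2 = 0
Collecting terms (coefficients in siemens):
  0.001383·V_1 - 0.000625·V_2 - 0.00009091·V_5 = 0.006
  0.5007·V_2 - 0.000625·V_1 - 0.0000303·V_3 - 0.5·V_6 = 0
  1·V_3 - 0.0000303·V_2 = 0
  0.000108·V_4 - 0.00004545·V_5 = 0.0005625
  0.01233·V_5 - 0.00009091·V_1 - 0.00004545·V_4 - 0.0122·V_6 = 0
  0.513·V_6 - 0.5·V_2 - 0.0122·V_5 = 0
Solving these 6 simultaneous equations (Gaussian elimination) gives:
  V_1 = 5.821 V, V_2 = 2.856 V, V_3 = 0.00008653 V, V_4 = 6.426 V
  V_5 = 2.887 V, V_6 = 2.852 V
Power in each resistor, P = (ΔV)²/R:
  P_R1 = (9 - 5.821)²/1500 = 0.006739 W
  P_R2 = (5.821 - 2.856)²/1600 = 0.005494 W
  P_R3 = (2.856 - 0.00008653)²/33000 = 0.0002471 W
  P_R4 = (6.426 - 2.887)²/22000 = 0.0005693 W
  P_R5 = (2.887 - 2.852)²/82 = 0.00001499 W
  P_R6 = (2.852 - 0)²/1300 = 0.006258 W
  P_R7 = (9 - 6.426)²/16000 = 0.000414 W
  P_R8 = (5.821 - 2.887)²/11000 = 0.0007822 W
  P_R9 = (2.856 - 2.852)²/2 = 0.000006241 W
  P_R10 = (0.00008653 - 0)²/1 = 0.000000007488 W
P_total = P_R1 + P_R2 + P_R3 + P_R4 + P_R5 + P_R6 + P_R7 + P_R8 + P_R9 + P_R10 = 0.02052 W

Final answer: 0.02052 W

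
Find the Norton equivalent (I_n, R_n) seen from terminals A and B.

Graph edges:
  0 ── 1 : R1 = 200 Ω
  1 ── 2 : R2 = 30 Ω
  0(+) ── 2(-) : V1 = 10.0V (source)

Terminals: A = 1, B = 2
Find the Thévenin equivalent first; then I_n = V_th/R_th and R_n = R_th.
Step 1 — V_th is the open-circuit voltage V_A - V_B (nothing connected across the terminals).
Nodal analysis, taking node 2 as the 0 V reference.
Source V1 fixes V_0 = 10 V.
KCL at each unknown node (sum of currents leaving = 0; resistances in Ω):
  Node 1: (V_1 - 10)/200 + (V_1 - 0)/30 = 0
Collecting terms: 0.03833 × V_1 = 0.05  =>  V_1 = 1.304 V
V_th = V_1 - V_2 = 1.304 - 0 = 1.304 V
Step 2 — R_th: zero the source — replace V1 by a short circuit (node 2 merges into node 0) — and find the resistance seen between A (node 1) and B (node 0).
Reduce the network between node 1 (A) and node 0 (B) by series/parallel combination:
  Rp1 = R1 ‖ R2 (parallel, both between nodes 0 and 1) = 1/(1/200 + 1/30) = 26.09 Ω
R_th = 26.09 Ω
I_n = V_th/R_th = 1.304/26.09 = 0.05 A, and R_n = R_th = 26.09 Ω

Final answer: I_n = 0.05 A, R_n = 26.09 Ω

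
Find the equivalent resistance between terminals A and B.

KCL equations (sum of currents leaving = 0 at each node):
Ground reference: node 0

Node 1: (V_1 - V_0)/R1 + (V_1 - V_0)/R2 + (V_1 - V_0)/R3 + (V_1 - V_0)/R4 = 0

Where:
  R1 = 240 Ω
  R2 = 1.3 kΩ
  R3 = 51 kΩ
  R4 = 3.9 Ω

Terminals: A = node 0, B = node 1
Reduce the network between node 0 (A) and node 1 (B) by series/parallel combination:
  Rp1 = R1 ‖ R2 ‖ R3 ‖ R4 (parallel, all between nodes 0 and 1) = 1/(1/240 + 1/1300 + 1/51000 + 1/3.9) = 3.826 Ω
R_eq = 3.826 Ω

Final answer: 3.826 Ω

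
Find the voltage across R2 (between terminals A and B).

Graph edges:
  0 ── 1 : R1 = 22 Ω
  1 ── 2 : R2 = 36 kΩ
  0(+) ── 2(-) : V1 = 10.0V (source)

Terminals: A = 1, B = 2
R1 and R2 are in series across V1 (node 0 → node 1 → node 2), and the output A–B is taken across R2, so this is a voltage divider.
Series current: I = V1/(R1 + R2) = 10/(22 + 36000) = 10/36020 = 0.0002776 A
V_R2 = I × R2 = V1 × R2/(R1 + R2) = 10 × 36000/36020 = 9.994 V

Final answer: 9.994 V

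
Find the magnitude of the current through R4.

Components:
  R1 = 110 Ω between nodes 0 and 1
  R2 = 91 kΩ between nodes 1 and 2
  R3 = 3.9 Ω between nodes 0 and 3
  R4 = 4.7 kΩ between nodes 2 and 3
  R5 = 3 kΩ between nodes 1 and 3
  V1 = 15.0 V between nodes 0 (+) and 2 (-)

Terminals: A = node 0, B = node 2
Nodal analysis, taking node 2 as the 0 V reference.
Source V1 fixes V_0 = 15 V.
KCL at each unknown node (sum of currents leaving = 0; resistances in Ω):
  Node 1: (V_1 - 15)/110 + (V_1 - 0)/91000 + (V_1 - V_3)/3000 = 0
  Node 3: (V_3 - 15)/3.9 + (V_3 - 0)/4700 + (V_3 - V_1)/3000 = 0
Collecting terms (coefficients in siemens):
  0.009435·V_1 - 0.0003333·V_3 = 0.1364
  0.257·V_3 - 0.0003333·V_1 = 3.846
Determinant D = (0.009435)(0.257) - (-0.0003333)(-0.0003333) = 0.002424
V_1 = [(0.1364)(0.257) - (-0.0003333)(3.846)]/D = 14.98 V
V_3 = [(0.009435)(3.846) - (0.1364)(-0.0003333)]/D = 14.99 V
I_R4 = (V_2 - V_3)/R4 = (0 - 14.99)/4700 = -0.003189 A
|I_R4| = 0.003189 A

Final answer: |I_R4| = 0.003189 A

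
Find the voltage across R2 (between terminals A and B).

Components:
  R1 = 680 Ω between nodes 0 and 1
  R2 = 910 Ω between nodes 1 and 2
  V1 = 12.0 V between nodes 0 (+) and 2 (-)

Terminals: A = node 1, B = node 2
R1 and R2 are in series across V1 (node 0 → node 1 → node 2), and the output A–B is taken across R2, so this is a voltage divider.
Series current: I = V1/(R1 + R2) = 12/(680 + 910) = 12/1590 = 0.007547 A
V_R2 = I × R2 = V1 × R2/(R1 + R2) = 12 × 910/1590 = 6.868 V

Final answer: 6.868 V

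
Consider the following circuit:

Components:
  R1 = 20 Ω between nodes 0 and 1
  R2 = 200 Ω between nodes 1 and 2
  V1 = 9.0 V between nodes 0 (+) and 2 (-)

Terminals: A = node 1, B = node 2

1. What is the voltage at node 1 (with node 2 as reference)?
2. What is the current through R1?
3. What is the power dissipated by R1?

Nodal analysis, taking node 2 as the 0 V reference.
Source V1 fixes V_0 = 9 V.
KCL at each unknown node (sum of currents leaving = 0; resistances in Ω):
  Node 1: (V_1 - 9)/20 + (V_1 - 0)/200 = 0
Collecting terms: 0.055 × V_1 = 0.45  =>  V_1 = 8.182 V
Part 1:
  Read off the nodal solution: V_1 = 8.182 V
Part 2:
  I_R1 = (V_0 - V_1)/R1 = (9 - 8.182)/20 = 0.04091 A
  Magnitude: I_R1 = 0.04091 A
Part 3:
  I_R1 = (V_0 - V_1)/R1 = (9 - 8.182)/20 = 0.04091 A
  P_R1 = I_R1² × R1 = (0.04091)² × 20 = 0.03347 W

Final answers:
1. V_1 = 8.182 V
2. I_R1 = 0.04091 A
3. P_R1 = 0.03347 W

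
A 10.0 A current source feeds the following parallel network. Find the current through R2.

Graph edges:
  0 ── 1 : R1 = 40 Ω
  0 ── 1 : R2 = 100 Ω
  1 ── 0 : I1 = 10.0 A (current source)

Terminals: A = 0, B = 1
All resistors sit directly between nodes 0 and 1, so they are in parallel and share one voltage V; the full source current 10 A splits among them.
1/R_par = 1/40 + 1/100 = 0.035 S  =>  R_par = 28.57 Ω
V = I × R_par = 10 × 28.57 = 285.7 V
I_R2 = V/R2 = 285.7/100 = 2.857 A

Final answer: 2.857 A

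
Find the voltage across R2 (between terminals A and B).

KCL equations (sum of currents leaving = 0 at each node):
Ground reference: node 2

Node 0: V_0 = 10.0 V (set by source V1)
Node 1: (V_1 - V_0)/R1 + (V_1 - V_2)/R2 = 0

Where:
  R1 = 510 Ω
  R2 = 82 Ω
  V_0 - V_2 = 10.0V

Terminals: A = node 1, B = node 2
R1 and R2 are in series across V1 (node 0 → node 1 → node 2), and the output A–B is taken across R2, so this is a voltage divider.
Series current: I = V1/(R1 + R2) = 10/(510 + 82) = 10/592 = 0.01689 A
V_R2 = I × R2 = V1 × R2/(R1 + R2) = 10 × 82/592 = 1.385 V

Final answer: 1.385 V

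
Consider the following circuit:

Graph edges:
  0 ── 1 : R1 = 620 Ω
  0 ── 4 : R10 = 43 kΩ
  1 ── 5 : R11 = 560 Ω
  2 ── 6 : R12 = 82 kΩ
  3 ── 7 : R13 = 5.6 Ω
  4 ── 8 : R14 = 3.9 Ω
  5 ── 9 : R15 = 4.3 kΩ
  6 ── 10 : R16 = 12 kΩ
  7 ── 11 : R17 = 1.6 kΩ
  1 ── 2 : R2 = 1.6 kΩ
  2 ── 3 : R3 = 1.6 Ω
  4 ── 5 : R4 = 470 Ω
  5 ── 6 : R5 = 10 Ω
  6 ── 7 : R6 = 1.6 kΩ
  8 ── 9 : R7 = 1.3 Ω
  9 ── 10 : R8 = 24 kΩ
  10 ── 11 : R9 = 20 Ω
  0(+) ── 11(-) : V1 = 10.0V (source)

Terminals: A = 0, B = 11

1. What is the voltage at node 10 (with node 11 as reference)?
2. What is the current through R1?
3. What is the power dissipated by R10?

Nodal analysis, taking node 11 as the 0 V reference.
Source V1 fixes V_0 = 10 V.
KCL at each unknown node (sum of currents leaving = 0; resistances in Ω):
  Node 1: (V_1 - 10)/620 + (V_1 - V_2)/1600 + (V_1 - V_5)/560 = 0
  Node 2: (V_2 - V_1)/1600 + (V_2 - V_3)/1.6 + (V_2 - V_6)/82000 = 0
  Node 3: (V_3 - V_2)/1.6 + (V_3 - V_7)/5.6 = 0
  Node 4: (V_4 - V_5)/470 + (V_4 - 10)/43000 + (V_4 - V_8)/3.9 = 0
  Node 5: (V_5 - V_4)/470 + (V_5 - V_6)/10 + (V_5 - V_1)/560 + (V_5 - V_9)/4300 = 0
  Node 6: (V_6 - V_5)/10 + (V_6 - V_7)/1600 + (V_6 - V_2)/82000 + (V_6 - V_10)/12000 = 0
  Node 7: (V_7 - V_6)/1600 + (V_7 - V_3)/5.6 + (V_7 - 0)/1600 = 0
  Node 8: (V_8 - V_9)/1.3 + (V_8 - V_4)/3.9 = 0
  Node 9: (V_9 - V_8)/1.3 + (V_9 - V_10)/24000 + (V_9 - V_5)/4300 = 0
  Node 10: (V_10 - V_9)/24000 + (V_10 - 0)/20 + (V_10 - V_6)/12000 = 0
Collecting terms (coefficients in siemens):
  0.004024·V_1 - 0.000625·V_2 - 0.001786·V_5 = 0.01613
  0.6256·V_2 - 0.000625·V_1 - 0.625·V_3 - 0.0000122·V_6 = 0
  0.8036·V_3 - 0.625·V_2 - 0.1786·V_7 = 0
  0.2586·V_4 - 0.002128·V_5 - 0.2564·V_8 = 0.0002326
  0.1041·V_5 - 0.001786·V_1 - 0.002128·V_4 - 0.1·V_6 - 0.0002326·V_9 = 0
  0.1007·V_6 - 0.0000122·V_2 - 0.1·V_5 - 0.000625·V_7 - 0.00008333·V_10 = 0
  0.1798·V_7 - 0.1786·V_3 - 0.000625·V_6 = 0
  1.026·V_8 - 0.2564·V_4 - 0.7692·V_9 = 0
  0.7695·V_9 - 0.0002326·V_5 - 0.7692·V_8 - 0.00004167·V_10 = 0
  0.05013·V_10 - 0.00008333·V_6 - 0.00004167·V_9 = 0
Solving these 10 simultaneous equations (Gaussian elimination) gives:
  V_1 = 7.691 V, V_2 = 4.786 V, V_3 = 4.783 V, V_4 = 6.542 V
  V_5 = 6.623 V, V_6 = 6.606 V, V_7 = 4.773 V, V_8 = 6.541 V
  V_9 = 6.541 V, V_10 = 0.01642 V
Part 1:
  Read off the nodal solution: V_10 = 0.01642 V
Part 2:
  I_R1 = (V_0 - V_1)/R1 = (10 - 7.691)/620 = 0.003724 A
  Magnitude: I_R1 = 0.003724 A
Part 3:
  I_R10 = (V_0 - V_4)/R10 = (10 - 6.542)/43000 = 0.00008042 A
  P_R10 = I_R10² × R10 = (0.00008042)² × 43000 = 0.0002781 W

Final answers:
1. V_10 = 0.01642 V
2. I_R1 = 0.003724 A
3. P_R10 = 0.0002781 W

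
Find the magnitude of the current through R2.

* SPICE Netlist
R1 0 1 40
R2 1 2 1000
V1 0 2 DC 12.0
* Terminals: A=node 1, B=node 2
Nodal analysis, taking node 2 as the 0 V reference.
Source V1 fixes V_0 = 12 V.
KCL at each unknown node (sum of currents leaving = 0; resistances in Ω):
  Node 1: (V_1 - 12)/40 + (V_1 - 0)/1000 = 0
Collecting terms: 0.026 × V_1 = 0.3  =>  V_1 = 11.54 V
I_R2 = (V_1 - V_2)/R2 = (11.54 - 0)/1000 = 0.01154 A
|I_R2| = 0.01154 A

Final answer: |I_R2| = 0.01154 A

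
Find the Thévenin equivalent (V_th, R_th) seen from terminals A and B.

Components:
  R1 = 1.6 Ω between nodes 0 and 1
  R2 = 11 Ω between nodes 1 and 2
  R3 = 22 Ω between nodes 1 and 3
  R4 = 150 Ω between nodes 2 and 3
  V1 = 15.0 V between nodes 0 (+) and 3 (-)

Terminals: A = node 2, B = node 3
Step 1 — V_th is the open-circuit voltage V_A - V_B (nothing connected across the terminals).
Nodal analysis, taking node 3 as the 0 V reference.
Source V1 fixes V_0 = 15 V.
KCL at each unknown node (sum of currents leaving = 0; resistances in Ω):
  Node 1: (V_1 - 15)/1.6 + (V_1 - V_2)/11 + (V_1 - 0)/22 = 0
  Node 2: (V_2 - V_1)/11 + (V_2 - 0)/150 = 0
Collecting terms (coefficients in siemens):
  0.7614·V_1 - 0.09091·V_2 = 9.375
  0.09758·V_2 - 0.09091·V_1 = 0
Determinant D = (0.7614)(0.09758) - (-0.09091)(-0.09091) = 0.06603
V_1 = [(9.375)(0.09758) - (-0.09091)(0)]/D = 13.85 V
V_2 = [(0.7614)(0) - (9.375)(-0.09091)]/D = 12.91 V
V_th = V_2 - V_3 = 12.91 - 0 = 12.91 V
Step 2 — R_th: zero the source — replace V1 by a short circuit (node 3 merges into node 0) — and find the resistance seen between A (node 2) and B (node 0).
Reduce the network between node 2 (A) and node 0 (B) by series/parallel combination:
  Rp1 = R1 ‖ R3 (parallel, both between nodes 0 and 1) = 1/(1/1.6 + 1/22) = 1.492 Ω
  Rs1 = R2 + Rp1 (series, joined only at node 1) = 11 + 1.492 = 12.49 Ω
  Rp2 = R4 ‖ Rs1 (parallel, both between nodes 0 and 2) = 1/(1/150 + 1/12.49) = 11.53 Ω
R_th = 11.53 Ω

Final answer: V_th = 12.91 V, R_th = 11.53 Ω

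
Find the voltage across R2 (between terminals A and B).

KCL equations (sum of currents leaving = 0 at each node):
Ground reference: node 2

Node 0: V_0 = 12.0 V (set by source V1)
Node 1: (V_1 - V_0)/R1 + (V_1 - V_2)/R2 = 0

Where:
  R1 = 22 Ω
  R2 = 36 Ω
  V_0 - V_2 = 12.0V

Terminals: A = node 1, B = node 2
R1 and R2 are in series across V1 (node 0 → node 1 → node 2), and the output A–B is taken across R2, so this is a voltage divider.
Series current: I = V1/(R1 + R2) = 12/(22 + 36) = 12/58 = 0.2069 A
V_R2 = I × R2 = V1 × R2/(R1 + R2) = 12 × 36/58 = 7.448 V

Final answer: 7.448 V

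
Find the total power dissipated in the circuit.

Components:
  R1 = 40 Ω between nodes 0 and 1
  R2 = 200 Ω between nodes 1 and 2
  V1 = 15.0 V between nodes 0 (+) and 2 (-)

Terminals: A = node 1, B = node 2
Nodal analysis, taking node 2 as the 0 V reference.
Source V1 fixes V_0 = 15 V.
KCL at each unknown node (sum of currents leaving = 0; resistances in Ω):
  Node 1: (V_1 - 15)/40 + (V_1 - 0)/200 = 0
Collecting terms: 0.03 × V_1 = 0.375  =>  V_1 = 12.5 V
Power in each resistor, P = (ΔV)²/R:
  P_R1 = (15 - 12.5)²/40 = 0.1562 W
  P_R2 = (12.5 - 0)²/200 = 0.7812 W
P_total = P_R1 + P_R2 = 0.9375 W

Final answer: 0.9375 W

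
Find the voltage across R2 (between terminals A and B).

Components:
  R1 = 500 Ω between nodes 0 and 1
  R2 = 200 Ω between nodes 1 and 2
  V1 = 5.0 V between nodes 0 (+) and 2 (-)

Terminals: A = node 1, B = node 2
R1 and R2 are in series across V1 (node 0 → node 1 → node 2), and the output A–B is taken across R2, so this is a voltage divider.
Series current: I = V1/(R1 + R2) = 5/(500 + 200) = 5/700 = 0.007143 A
V_R2 = I × R2 = V1 × R2/(R1 + R2) = 5 × 200/700 = 1.429 V

Final answer: 1.429 V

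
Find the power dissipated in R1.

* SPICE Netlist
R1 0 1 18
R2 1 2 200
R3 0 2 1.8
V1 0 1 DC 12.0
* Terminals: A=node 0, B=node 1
Nodal analysis, taking node 1 as the 0 V reference.
Source V1 fixes V_0 = 12 V.
KCL at each unknown node (sum of currents leaving = 0; resistances in Ω):
  Node 2: (V_2 - 0)/200 + (V_2 - 12)/1.8 = 0
Collecting terms: 0.5606 × V_2 = 6.667  =>  V_2 = 11.89 V
I_R1 = (V_0 - V_1)/R1 = (12 - 0)/18 = 0.6667 A
P_R1 = I_R1² × R1 = (0.6667)² × 18 = 8 W

Final answer: 8 W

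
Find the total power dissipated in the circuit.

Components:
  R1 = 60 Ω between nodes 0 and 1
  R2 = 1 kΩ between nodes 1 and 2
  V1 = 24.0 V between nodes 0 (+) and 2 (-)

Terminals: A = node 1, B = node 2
Nodal analysis, taking node 2 as the 0 V reference.
Source V1 fixes V_0 = 24 V.
KCL at each unknown node (sum of currents leaving = 0; resistances in Ω):
  Node 1: (V_1 - 24)/60 + (V_1 - 0)/1000 = 0
Collecting terms: 0.01767 × V_1 = 0.4  =>  V_1 = 22.64 V
Power in each resistor, P = (ΔV)²/R:
  P_R1 = (24 - 22.64)²/60 = 0.03076 W
  P_R2 = (22.64 - 0)²/1000 = 0.5126 W
P_total = P_R1 + P_R2 = 0.5434 W

Final answer: 0.5434 W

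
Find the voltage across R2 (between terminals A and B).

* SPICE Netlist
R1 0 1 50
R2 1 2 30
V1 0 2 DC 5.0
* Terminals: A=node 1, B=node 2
R1 and R2 are in series across V1 (node 0 → node 1 → node 2), and the output A–B is taken across R2, so this is a voltage divider.
Series current: I = V1/(R1 + R2) = 5/(50 + 30) = 5/80 = 0.0625 A
V_R2 = I × R2 = V1 × R2/(R1 + R2) = 5 × 30/80 = 1.875 V

Final answer: 1.875 V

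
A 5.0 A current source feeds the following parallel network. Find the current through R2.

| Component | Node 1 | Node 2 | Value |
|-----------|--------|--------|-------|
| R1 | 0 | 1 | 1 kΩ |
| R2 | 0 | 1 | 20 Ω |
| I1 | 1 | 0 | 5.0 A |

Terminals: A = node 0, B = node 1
All resistors sit directly between nodes 0 and 1, so they are in parallel and share one voltage V; the full source current 5 A splits among them.
1/R_par = 1/1000 + 1/20 = 0.051 S  =>  R_par = 19.61 Ω
V = I × R_par = 5 × 19.61 = 98.04 V
I_R2 = V/R2 = 98.04/20 = 4.902 A

Final answer: 4.902 A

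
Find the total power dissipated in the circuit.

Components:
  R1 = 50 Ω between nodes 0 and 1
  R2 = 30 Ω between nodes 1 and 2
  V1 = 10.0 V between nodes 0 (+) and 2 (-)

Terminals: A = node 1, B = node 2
Nodal analysis, taking node 2 as the 0 V reference.
Source V1 fixes V_0 = 10 V.
KCL at each unknown node (sum of currents leaving = 0; resistances in Ω):
  Node 1: (V_1 - 10)/50 + (V_1 - 0)/30 = 0
Collecting terms: 0.05333 × V_1 = 0.2  =>  V_1 = 3.75 V
Power in each resistor, P = (ΔV)²/R:
  P_R1 = (10 - 3.75)²/50 = 0.7812 W
  P_R2 = (3.75 - 0)²/30 = 0.4688 W
P_total = P_R1 + P_R2 = 1.25 W

Final answer: 1.25 W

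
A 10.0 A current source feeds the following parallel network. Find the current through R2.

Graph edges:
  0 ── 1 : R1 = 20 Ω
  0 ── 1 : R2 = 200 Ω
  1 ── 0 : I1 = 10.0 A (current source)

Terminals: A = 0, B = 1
All resistors sit directly between nodes 0 and 1, so they are in parallel and share one voltage V; the full source current 10 A splits among them.
1/R_par = 1/20 + 1/200 = 0.055 S  =>  R_par = 18.18 Ω
V = I × R_par = 10 × 18.18 = 181.8 V
I_R2 = V/R2 = 181.8/200 = 0.9091 A

Final answer: 0.9091 A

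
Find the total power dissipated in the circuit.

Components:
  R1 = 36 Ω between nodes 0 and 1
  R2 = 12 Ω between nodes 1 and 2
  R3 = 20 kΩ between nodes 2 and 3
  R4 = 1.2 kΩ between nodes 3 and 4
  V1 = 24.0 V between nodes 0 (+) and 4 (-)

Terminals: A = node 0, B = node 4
Nodal analysis, taking node 4 as the 0 V reference.
Source V1 fixes V_0 = 24 V.
KCL at each unknown node (sum of currents leaving = 0; resistances in Ω):
  Node 1: (V_1 - 24)/36 + (V_1 - V_2)/12 = 0
  Node 2: (V_2 - V_1)/12 + (V_2 - V_3)/20000 = 0
  Node 3: (V_3 - V_2)/20000 + (V_3 - 0)/1200 = 0
Collecting terms (coefficients in siemens):
  0.1111·V_1 - 0.08333·V_2 = 0.6667
  0.08338·V_2 - 0.08333·V_1 - 0.00005·V_3 = 0
  0.0008833·V_3 - 0.00005·V_2 = 0
Solving these 3 simultaneous equations (Gaussian elimination) gives:
  V_1 = 23.96 V, V_2 = 23.95 V, V_3 = 1.355 V
Power in each resistor, P = (ΔV)²/R:
  P_R1 = (24 - 23.96)²/36 = 0.00004593 W
  P_R2 = (23.96 - 23.95)²/12 = 0.00001531 W
  P_R3 = (23.95 - 1.355)²/20000 = 0.02552 W
  P_R4 = (1.355 - 0)²/1200 = 0.001531 W
P_total = P_R1 + P_R2 + P_R3 + P_R4 = 0.02711 W

Final answer: 0.02711 W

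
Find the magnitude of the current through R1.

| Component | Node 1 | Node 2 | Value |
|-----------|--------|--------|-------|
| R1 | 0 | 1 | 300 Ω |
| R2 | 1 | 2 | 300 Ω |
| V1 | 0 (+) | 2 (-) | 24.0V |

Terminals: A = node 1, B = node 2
Nodal analysis, taking node 2 as the 0 V reference.
Source V1 fixes V_0 = 24 V.
KCL at each unknown node (sum of currents leaving = 0; resistances in Ω):
  Node 1: (V_1 - 24)/300 + (V_1 - 0)/300 = 0
Collecting terms: 0.006667 × V_1 = 0.08  =>  V_1 = 12 V
I_R1 = (V_0 - V_1)/R1 = (24 - 12)/300 = 0.04 A
|I_R1| = 0.04 A

Final answer: |I_R1| = 0.04 A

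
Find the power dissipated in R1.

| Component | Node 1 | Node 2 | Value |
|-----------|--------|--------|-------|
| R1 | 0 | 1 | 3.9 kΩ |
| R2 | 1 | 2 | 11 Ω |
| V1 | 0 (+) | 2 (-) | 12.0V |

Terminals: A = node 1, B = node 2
Nodal analysis, taking node 2 as the 0 V reference.
Source V1 fixes V_0 = 12 V.
KCL at each unknown node (sum of currents leaving = 0; resistances in Ω):
  Node 1: (V_1 - 12)/3900 + (V_1 - 0)/11 = 0
Collecting terms: 0.09117 × V_1 = 0.003077  =>  V_1 = 0.03375 V
I_R1 = (V_0 - V_1)/R1 = (12 - 0.03375)/3900 = 0.003068 A
P_R1 = I_R1² × R1 = (0.003068)² × 3900 = 0.03672 W

Final answer: 0.03672 W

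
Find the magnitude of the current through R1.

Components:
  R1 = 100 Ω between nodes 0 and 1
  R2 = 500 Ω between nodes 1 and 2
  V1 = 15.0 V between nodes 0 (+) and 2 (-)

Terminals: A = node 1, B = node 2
Nodal analysis, taking node 2 as the 0 V reference.
Source V1 fixes V_0 = 15 V.
KCL at each unknown node (sum of currents leaving = 0; resistances in Ω):
  Node 1: (V_1 - 15)/100 + (V_1 - 0)/500 = 0
Collecting terms: 0.012 × V_1 = 0.15  =>  V_1 = 12.5 V
I_R1 = (V_0 - V_1)/R1 = (15 - 12.5)/100 = 0.025 A
|I_R1| = 0.025 A

Final answer: |I_R1| = 0.025 A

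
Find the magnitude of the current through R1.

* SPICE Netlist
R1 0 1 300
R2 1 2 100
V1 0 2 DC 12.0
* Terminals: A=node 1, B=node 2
Nodal analysis, taking node 2 as the 0 V reference.
Source V1 fixes V_0 = 12 V.
KCL at each unknown node (sum of currents leaving = 0; resistances in Ω):
  Node 1: (V_1 - 12)/300 + (V_1 - 0)/100 = 0
Collecting terms: 0.01333 × V_1 = 0.04  =>  V_1 = 3 V
I_R1 = (V_0 - V_1)/R1 = (12 - 3)/300 = 0.03 A
|I_R1| = 0.03 A

Final answer: |I_R1| = 0.03 A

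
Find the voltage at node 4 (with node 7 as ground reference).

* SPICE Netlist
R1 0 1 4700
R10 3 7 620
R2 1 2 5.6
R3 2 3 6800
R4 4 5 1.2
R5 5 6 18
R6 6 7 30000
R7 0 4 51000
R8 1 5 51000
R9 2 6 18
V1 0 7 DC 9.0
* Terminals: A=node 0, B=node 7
Nodal analysis, taking node 7 as the 0 V reference.
Source V1 fixes V_0 = 9 V.
KCL at each unknown node (sum of currents leaving = 0; resistances in Ω):
  Node 1: (V_1 - 9)/4700 + (V_1 - V_2)/5.6 + (V_1 - V_5)/51000 = 0
  Node 2: (V_2 - V_1)/5.6 + (V_2 - V_3)/6800 + (V_2 - V_6)/18 = 0
  Node 3: (V_3 - V_2)/6800 + (V_3 - 0)/620 = 0
  Node 4: (V_4 - V_5)/1.2 + (V_4 - 9)/51000 = 0
  Node 5: (V_5 - V_4)/1.2 + (V_5 - V_6)/18 + (V_5 - V_1)/51000 = 0
  Node 6: (V_6 - V_5)/18 + (V_6 - 0)/30000 + (V_6 - V_2)/18 = 0
Collecting terms (coefficients in siemens):
  0.1788·V_1 - 0.1786·V_2 - 0.00001961·V_5 = 0.001915
  0.2343·V_2 - 0.1786·V_1 - 0.0001471·V_3 - 0.05556·V_6 = 0
  0.00176·V_3 - 0.0001471·V_2 = 0
  0.8334·V_4 - 0.8333·V_5 = 0.0001765
  0.8889·V_5 - 0.00001961·V_1 - 0.8333·V_4 - 0.05556·V_6 = 0
  0.1111·V_6 - 0.05556·V_2 - 0.05556·V_5 = 0
Solving these 6 simultaneous equations (Gaussian elimination) gives:
  V_1 = 5.224 V, V_2 = 5.22 V, V_3 = 0.4362 V, V_4 = 5.22 V
  V_5 = 5.219 V, V_6 = 5.218 V
The requested potential is V_4 = 5.22 V.

Final answer: V_4 = 5.22 V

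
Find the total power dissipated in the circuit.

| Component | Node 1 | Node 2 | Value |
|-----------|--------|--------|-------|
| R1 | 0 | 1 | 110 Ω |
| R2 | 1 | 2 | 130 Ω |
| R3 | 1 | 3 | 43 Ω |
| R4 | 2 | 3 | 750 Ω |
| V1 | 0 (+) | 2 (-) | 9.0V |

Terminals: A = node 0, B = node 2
Nodal analysis, taking node 2 as the 0 V reference.
Source V1 fixes V_0 = 9 V.
KCL at each unknown node (sum of currents leaving = 0; resistances in Ω):
  Node 1: (V_1 - 9)/110 + (V_1 - 0)/130 + (V_1 - V_3)/43 = 0
  Node 3: (V_3 - V_1)/43 + (V_3 - 0)/750 = 0
Collecting terms (coefficients in siemens):
  0.04004·V_1 - 0.02326·V_3 = 0.08182
  0.02459·V_3 - 0.02326·V_1 = 0
Determinant D = (0.04004)(0.02459) - (-0.02326)(-0.02326) = 0.0004437
V_1 = [(0.08182)(0.02459) - (-0.02326)(0)]/D = 4.534 V
V_3 = [(0.04004)(0) - (0.08182)(-0.02326)]/D = 4.288 V
Power in each resistor, P = (ΔV)²/R:
  P_R1 = (9 - 4.534)²/110 = 0.1813 W
  P_R2 = (4.534 - 0)²/130 = 0.1582 W
  P_R3 = (4.534 - 4.288)²/43 = 0.001406 W
  P_R4 = (0 - 4.288)²/750 = 0.02452 W
P_total = P_R1 + P_R2 + P_R3 + P_R4 = 0.3654 W

Final answer: 0.3654 W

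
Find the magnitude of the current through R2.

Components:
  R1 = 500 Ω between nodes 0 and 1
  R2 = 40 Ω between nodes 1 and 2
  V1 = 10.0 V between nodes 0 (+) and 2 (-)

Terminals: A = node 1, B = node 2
Nodal analysis, taking node 2 as the 0 V reference.
Source V1 fixes V_0 = 10 V.
KCL at each unknown node (sum of currents leaving = 0; resistances in Ω):
  Node 1: (V_1 - 10)/500 + (V_1 - 0)/40 = 0
Collecting terms: 0.027 × V_1 = 0.02  =>  V_1 = 0.7407 V
I_R2 = (V_1 - V_2)/R2 = (0.7407 - 0)/40 = 0.01852 A
|I_R2| = 0.01852 A

Final answer: |I_R2| = 0.01852 A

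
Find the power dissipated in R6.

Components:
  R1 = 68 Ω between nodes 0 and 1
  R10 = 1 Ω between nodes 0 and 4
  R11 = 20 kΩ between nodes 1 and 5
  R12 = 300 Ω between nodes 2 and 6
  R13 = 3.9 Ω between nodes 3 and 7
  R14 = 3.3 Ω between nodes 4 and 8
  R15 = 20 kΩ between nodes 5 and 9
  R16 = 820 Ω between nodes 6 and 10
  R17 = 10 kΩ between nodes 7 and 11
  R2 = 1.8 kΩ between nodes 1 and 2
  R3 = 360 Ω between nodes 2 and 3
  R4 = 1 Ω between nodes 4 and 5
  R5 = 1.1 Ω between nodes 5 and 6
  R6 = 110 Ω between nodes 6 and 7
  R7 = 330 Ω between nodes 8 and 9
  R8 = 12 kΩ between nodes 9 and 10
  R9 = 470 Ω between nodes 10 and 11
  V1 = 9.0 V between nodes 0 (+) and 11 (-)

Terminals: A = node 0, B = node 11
Nodal analysis, taking node 11 as the 0 V reference.
Source V1 fixes V_0 = 9 V.
KCL at each unknown node (sum of currents leaving = 0; resistances in Ω):
  Node 1: (V_1 - 9)/68 + (V_1 - V_2)/1800 + (V_1 - V_5)/20000 = 0
  Node 2: (V_2 - V_1)/1800 + (V_2 - V_3)/360 + (V_2 - V_6)/300 = 0
  Node 3: (V_3 - V_2)/360 + (V_3 - V_7)/3.9 = 0
  Node 4: (V_4 - V_5)/1 + (V_4 - 9)/1 + (V_4 - V_8)/3.3 = 0
  Node 5: (V_5 - V_4)/1 + (V_5 - V_6)/1.1 + (V_5 - V_1)/20000 + (V_5 - V_9)/20000 = 0
  Node 6: (V_6 - V_5)/1.1 + (V_6 - V_7)/110 + (V_6 - V_2)/300 + (V_6 - V_10)/820 = 0
  Node 7: (V_7 - V_6)/110 + (V_7 - V_3)/3.9 + (V_7 - 0)/10000 = 0
  Node 8: (V_8 - V_9)/330 + (V_8 - V_4)/3.3 = 0
  Node 9: (V_9 - V_8)/330 + (V_9 - V_10)/12000 + (V_9 - V_5)/20000 = 0
  Node 10: (V_10 - V_9)/12000 + (V_10 - 0)/470 + (V_10 - V_6)/820 = 0
Collecting terms (coefficients in siemens):
  0.01531·V_1 - 0.0005556·V_2 - 0.00005·V_5 = 0.1324
  0.006667·V_2 - 0.0005556·V_1 - 0.002778·V_3 - 0.003333·V_6 = 0
  0.2592·V_3 - 0.002778·V_2 - 0.2564·V_7 = 0
  2.303·V_4 - 1·V_5 - 0.303·V_8 = 9
  1.909·V_5 - 0.00005·V_1 - 1·V_4 - 0.9091·V_6 - 0.00005·V_9 = 0
  0.9227·V_6 - 0.003333·V_2 - 0.9091·V_5 - 0.009091·V_7 - 0.00122·V_10 = 0
  0.2656·V_7 - 0.2564·V_3 - 0.009091·V_6 = 0
  0.3061·V_8 - 0.303·V_4 - 0.00303·V_9 = 0
  0.003164·V_9 - 0.00005·V_5 - 0.00303·V_8 - 0.00008333·V_10 = 0
  0.003431·V_10 - 0.00122·V_6 - 0.00008333·V_9 = 0
Solving these 10 simultaneous equations (Gaussian elimination) gives:
  V_1 = 8.998 V, V_2 = 8.943 V, V_3 = 8.894 V, V_4 = 8.992 V
  V_5 = 8.984 V, V_6 = 8.976 V, V_7 = 8.893 V, V_8 = 8.99 V
  V_9 = 8.843 V, V_10 = 3.406 V
I_R6 = (V_6 - V_7)/R6 = (8.976 - 8.893)/110 = 0.0007512 A
P_R6 = I_R6² × R6 = (0.0007512)² × 110 = 0.00006207 W

Final answer: 6.207e-05 W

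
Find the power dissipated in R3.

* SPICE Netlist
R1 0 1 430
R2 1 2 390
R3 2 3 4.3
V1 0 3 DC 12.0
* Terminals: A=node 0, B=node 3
Nodal analysis, taking node 3 as the 0 V reference.
Source V1 fixes V_0 = 12 V.
KCL at each unknown node (sum of currents leaving = 0; resistances in Ω):
  Node 1: (V_1 - 12)/430 + (V_1 - V_2)/390 = 0
  Node 2: (V_2 - V_1)/390 + (V_2 - 0)/4.3 = 0
Collecting terms (coefficients in siemens):
  0.00489·V_1 - 0.002564·V_2 = 0.02791
  0.2351·V_2 - 0.002564·V_1 = 0
Determinant D = (0.00489)(0.2351) - (-0.002564)(-0.002564) = 0.001143
V_1 = [(0.02791)(0.2351) - (-0.002564)(0)]/D = 5.74 V
V_2 = [(0.00489)(0) - (0.02791)(-0.002564)]/D = 0.0626 V
I_R3 = (V_2 - V_3)/R3 = (0.0626 - 0)/4.3 = 0.01456 A
P_R3 = I_R3² × R3 = (0.01456)² × 4.3 = 0.0009113 W

Final answer: 0.0009113 W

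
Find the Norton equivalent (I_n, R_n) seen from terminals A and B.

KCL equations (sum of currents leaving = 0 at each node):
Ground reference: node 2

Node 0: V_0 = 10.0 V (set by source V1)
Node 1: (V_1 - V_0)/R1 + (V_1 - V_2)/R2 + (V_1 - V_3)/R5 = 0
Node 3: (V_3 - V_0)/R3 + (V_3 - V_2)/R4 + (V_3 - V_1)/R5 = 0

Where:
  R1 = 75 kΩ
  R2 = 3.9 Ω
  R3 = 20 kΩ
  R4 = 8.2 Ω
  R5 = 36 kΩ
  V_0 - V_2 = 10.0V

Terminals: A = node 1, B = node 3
Find the Thévenin equivalent first; then I_n = V_th/R_th and R_n = R_th.
Step 1 — V_th is the open-circuit voltage V_A - V_B (nothing connected across the terminals).
Nodal analysis, taking node 2 as the 0 V reference.
Source V1 fixes V_0 = 10 V.
KCL at each unknown node (sum of currents leaving = 0; resistances in Ω):
  Node 1: (V_1 - 10)/75000 + (V_1 - 0)/3.9 + (V_1 - V_3)/36000 = 0
  Node 3: (V_3 - 10)/20000 + (V_3 - 0)/8.2 + (V_3 - V_1)/36000 = 0
Collecting terms (coefficients in siemens):
  0.2565·V_1 - 0.00002778·V_3 = 0.0001333
  0.122·V_3 - 0.00002778·V_1 = 0.0005
Determinant D = (0.2565)(0.122) - (-0.00002778)(-0.00002778) = 0.03129
V_1 = [(0.0001333)(0.122) - (-0.00002778)(0.0005)]/D = 0.0005204 V
V_3 = [(0.2565)(0.0005) - (0.0001333)(-0.00002778)]/D = 0.004098 V
V_th = V_1 - V_3 = 0.0005204 - 0.004098 = -0.003577 V
Step 2 — R_th: zero the source — replace V1 by a short circuit (node 2 merges into node 0) — and find the resistance seen between A (node 1) and B (node 3).
Reduce the network between node 1 (A) and node 3 (B) by series/parallel combination:
  Rp1 = R1 ‖ R2 (parallel, both between nodes 0 and 1) = 1/(1/75000 + 1/3.9) = 3.9 Ω
  Rp2 = R3 ‖ R4 (parallel, both between nodes 0 and 3) = 1/(1/20000 + 1/8.2) = 8.197 Ω
  Rs1 = Rp1 + Rp2 (series, joined only at node 0) = 3.9 + 8.197 = 12.1 Ω
  Rp3 = R5 ‖ Rs1 (parallel, both between nodes 1 and 3) = 1/(1/36000 + 1/12.1) = 12.09 Ω
R_th = 12.09 Ω
I_n = V_th/R_th = -0.003577/12.09 = -0.0002958 A, and R_n = R_th = 12.09 Ω

Final answer: I_n = -0.0002958 A, R_n = 12.09 Ω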